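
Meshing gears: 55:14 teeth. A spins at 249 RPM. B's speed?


Gear ratio = 55:14 = 55:14
RPM_B = RPM_A × (teeth_A / teeth_B)
= 249 × (55/14)
= 978.2 RPM

978.2 RPM


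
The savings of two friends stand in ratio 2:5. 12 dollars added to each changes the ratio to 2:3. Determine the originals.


Let A = 2k, B = 5k.
(2k + 12) / (5k + 12) = 2/3
Cross-multiply: 3(2k + 12) = 2(5k + 12)
6k + 36 = 10k + 24
6k - 10k = 24 - 36
-4k = -12
k = -12/-4 = 3
A = 2×3 = 6, B = 5×3 = 15
= A = 6, B = 15

A = 6, B = 15


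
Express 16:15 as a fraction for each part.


Total parts = 16 + 15 = 31
First part: 16/31 = 16/31
Second part: 15/31 = 15/31
= 16/31 and 15/31

16/31 and 15/31


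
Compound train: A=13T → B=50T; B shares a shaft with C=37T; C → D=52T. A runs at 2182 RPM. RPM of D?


Stage 1: RPM_B = RPM_A × t_A/t_B = 2182 × 13/50 = 28366/50 = 567.32
B and C share a shaft → RPM_C = RPM_B
Stage 2: RPM_D = RPM_C × t_C/t_D = RPM_A × (t_A×t_C)/(t_B×t_D)
Overall ratio = (13×37)/(50×52) = 481/2600
RPM_D = 2182 × 481/2600 = 1049542/2600
= 403.67 RPM

403.67 RPM


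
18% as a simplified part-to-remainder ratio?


18% means 18 parts out of 100; remainder = 82
Part : remainder = 18:82
GCD = 2
= 9:41

9:41


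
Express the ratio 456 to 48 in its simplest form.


GCD(456, 48) = 24
456/24 : 48/24
= 19:2

19:2


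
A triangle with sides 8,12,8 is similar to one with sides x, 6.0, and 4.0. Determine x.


Scale factor = 6.0/12 = 0.5
Missing side = 8 × 0.5
= 4.0

4.0


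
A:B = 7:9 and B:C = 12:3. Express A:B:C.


Match B: multiply A:B by 12 → 84:108
Multiply B:C by 9 → 108:27
Combined: 84:108:27
GCD = 3
= 28:36:9

28:36:9


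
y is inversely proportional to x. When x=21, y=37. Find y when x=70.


Inverse proportion: x × y = constant
k = 21 × 37 = 777
y₂ = k / 70 = 777 / 70
= 11.10

11.10


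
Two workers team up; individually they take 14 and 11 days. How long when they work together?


Rate of A = 1/14 per day
Rate of B = 1/11 per day
Combined rate = 1/14 + 1/11 = 25/154 ≈ 0.1623 per day
Days = 1 / combined rate = 154/25
= 6.16 days

6.16 days


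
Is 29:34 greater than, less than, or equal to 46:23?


29/34 = 0.8529
46/23 = 2.0000
0.8529 < 2.0000, so 29:34 is less
= less than

less than


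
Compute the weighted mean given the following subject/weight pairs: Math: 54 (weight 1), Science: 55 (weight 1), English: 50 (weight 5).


Numerator = 54×1 + 55×1 + 50×5
= 54 + 55 + 250
= 359
Total weight = 7
Weighted avg = 359/7
= 51.29

51.29


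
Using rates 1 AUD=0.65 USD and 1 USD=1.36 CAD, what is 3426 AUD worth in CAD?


Step 1: 3426 AUD × 0.65 = 2226.90 USD
Step 2: 2226.90 USD × 1.36 = 3028.58 CAD
Implied rate AUD→CAD = 0.65 × 1.36 = 0.8840
= 3028.58 CAD

3028.58 CAD


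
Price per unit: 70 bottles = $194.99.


Unit rate = total / quantity
= 194.99 / 70
= $2.79 per unit

$2.79 per unit


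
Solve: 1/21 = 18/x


Cross multiply: 1 × x = 21 × 18
1x = 378
x = 378 / 1
= 378.00

378.00


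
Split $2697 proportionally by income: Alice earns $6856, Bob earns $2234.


Total income = 6856 + 2234 = $9090
Alice: $2697 × 6856/9090 = $2034.17
Bob: $2697 × 2234/9090 = $662.83
= Alice: $2034.17, Bob: $662.83

Alice: $2034.17, Bob: $662.83


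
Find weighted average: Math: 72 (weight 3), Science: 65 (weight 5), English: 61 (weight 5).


Numerator = 72×3 + 65×5 + 61×5
= 216 + 325 + 305
= 846
Total weight = 13
Weighted avg = 846/13
= 65.08

65.08


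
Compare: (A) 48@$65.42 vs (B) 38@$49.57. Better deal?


Deal A: $65.42/48 = $1.3629/unit
Deal B: $49.57/38 = $1.3045/unit
B is cheaper per unit
= Deal B

Deal B


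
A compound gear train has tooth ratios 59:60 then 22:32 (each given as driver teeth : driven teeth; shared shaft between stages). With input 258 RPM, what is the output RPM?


Stage 1: RPM_B = RPM_A × t_A/t_B = 258 × 59/60 = 15222/60 = 253.70
B and C share a shaft → RPM_C = RPM_B
Stage 2: RPM_D = RPM_C × t_C/t_D = RPM_A × (t_A×t_C)/(t_B×t_D)
Overall ratio = (59×22)/(60×32) = 1298/1920
RPM_D = 258 × 1298/1920 = 334884/1920
≈ 174.42 RPM

174.42 RPM


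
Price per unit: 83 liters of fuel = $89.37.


Unit rate = total / quantity
= 89.37 / 83
= $1.08 per unit

$1.08 per unit


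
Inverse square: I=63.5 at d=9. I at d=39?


I₁d₁² = I₂d₂²
I₂ = I₁ × (d₁/d₂)²
= 63.5 × (9/39)²
= 63.5 × 81/1521
= 5143.5/1521
≈ 3.3817

3.3817


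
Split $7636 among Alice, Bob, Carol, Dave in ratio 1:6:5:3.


Total parts = 1 + 6 + 5 + 3 = 15
Alice: 7636 × 1/15 = 509.07
Bob: 7636 × 6/15 = 3054.40
Carol: 7636 × 5/15 = 2545.33
Dave: 7636 × 3/15 = 1527.20
= Alice: $509.07, Bob: $3054.40, Carol: $2545.33, Dave: $1527.20

Alice: $509.07, Bob: $3054.40, Carol: $2545.33, Dave: $1527.20


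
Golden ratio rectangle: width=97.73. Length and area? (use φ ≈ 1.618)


φ = (1 + √5) / 2 ≈ 1.618
Length = width × φ = 97.73 × 1.618 = 158.12714
≈ 158.13
Area = width × length = 97.73 × 158.12714 = 15453.7653922 ≈ 15453.77
= Length: 158.13, Area: 15453.77

Length: 158.13, Area: 15453.77


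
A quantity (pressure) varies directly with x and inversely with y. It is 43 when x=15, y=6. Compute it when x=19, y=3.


z = k·x/y
Solve for k using the known point: k = z·y/x = 43×6/15 = 258/15 = 17.2000
Now evaluate at x=19, y=3:
z = k × 19 / 3 = (258 × 19) / (15 × 3) = 4902/45
≈ 108.9333

108.9333


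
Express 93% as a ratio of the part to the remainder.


93% means 93 parts out of 100; remainder = 7
Part : remainder = 93:7
GCD = 1
= 93:7

93:7


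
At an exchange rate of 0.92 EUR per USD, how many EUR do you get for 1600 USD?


Amount × rate = 1600 × 0.92
= 1472.00 EUR

1472.00 EUR


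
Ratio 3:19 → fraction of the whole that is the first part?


Total parts = 3 + 19 = 22
First part: 3/22 = 3/22
= 3/22

3/22


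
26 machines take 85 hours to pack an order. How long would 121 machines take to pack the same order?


Inverse proportion: x × y = constant
k = 26 × 85 = 2210
y₂ = k / 121 = 2210 / 121
= 18.26

18.26


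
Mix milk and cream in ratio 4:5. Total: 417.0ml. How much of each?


Total parts = 4 + 5 = 9
milk: 417.0 × 4/9 = 185.3ml
cream: 417.0 × 5/9 = 231.7ml
= 185.3ml and 231.7ml

185.3ml and 231.7ml


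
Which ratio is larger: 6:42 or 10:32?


6/42 = 0.1429
10/32 = 0.3125
0.1429 < 0.3125, so 6:42 is less
= 10:32

10:32


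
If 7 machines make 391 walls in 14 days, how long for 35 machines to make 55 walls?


Days ∝ work / workers, so d₂ = d₁ × (m₁/m₂) × (w₂/w₁)
Workers factor (inverse): 7/35 = 0.2000
Work factor (direct): 55/391 ≈ 0.1407
d₂ = 14 × 7/35 × 55/391 = (14 × 7 × 55) / (35 × 391) = 5390/13685
≈ 0.39 days

0.39 days


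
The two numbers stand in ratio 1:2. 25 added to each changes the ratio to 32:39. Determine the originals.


Let A = 1k, B = 2k.
(1k + 25) / (2k + 25) = 32/39
Cross-multiply: 39(1k + 25) = 32(2k + 25)
39k + 975 = 64k + 800
39k - 64k = 800 - 975
-25k = -175
k = -175/-25 = 7
A = 1×7 = 7, B = 2×7 = 14
= A = 7, B = 14

A = 7, B = 14


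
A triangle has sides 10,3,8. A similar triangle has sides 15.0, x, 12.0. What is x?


Scale factor = 15.0/10 = 1.5
Missing side = 3 × 1.5
= 4.5

4.5


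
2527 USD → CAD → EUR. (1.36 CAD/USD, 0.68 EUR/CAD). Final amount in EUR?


Step 1: 2527 USD × 1.36 = 3436.72 CAD
Step 2: 3436.72 CAD × 0.68 = 2336.97 EUR
Implied rate USD→EUR = 1.36 × 0.68 = 0.9248
= 2336.97 EUR

2336.97 EUR


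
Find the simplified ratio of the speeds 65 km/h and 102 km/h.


Ratio = 65:102
GCD = 1
Simplified = 65:102
Time ratio (same distance) = 102:65
Speed ratio = 65:102

65:102


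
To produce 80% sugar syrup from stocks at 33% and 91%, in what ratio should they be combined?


Let x parts of 33% mix with y parts of 91%.
33x + 91y = 80(x + y)
33x + 91y = 80x + 80y
x(33 - 80) = y(80 - 91)
x/y = (91 - 80)/(80 - 33) = 11/47
Simplify: 11:47
= 11:47

11:47


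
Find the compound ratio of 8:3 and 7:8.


Compound ratio = (8×7) : (3×8)
= 56:24
GCD = 8
= 7:3

7:3


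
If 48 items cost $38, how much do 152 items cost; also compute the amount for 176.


Direct proportion: y/x = constant
k = 38/48 ≈ 0.7917
y at x=152: k × 152 = 38 × 152 / 48 = 5776/48 ≈ 120.33
y at x=176: k × 176 = 38 × 176 / 48 = 6688/48 ≈ 139.33
= 120.33 and 139.33

120.33 and 139.33


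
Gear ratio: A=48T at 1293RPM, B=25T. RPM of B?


Gear ratio = 48:25 = 48:25
RPM_B = RPM_A × (teeth_A / teeth_B)
= 1293 × (48/25)
= 2482.6 RPM

2482.6 RPM


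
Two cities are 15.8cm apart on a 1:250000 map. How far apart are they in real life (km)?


Real distance = map distance × scale
= 15.8cm × 250000
= 3950000 cm = 39500.0 m
= 39.500 km

39.500 km


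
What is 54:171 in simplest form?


GCD(54, 171) = 9
54/9 : 171/9
= 6:19

6:19


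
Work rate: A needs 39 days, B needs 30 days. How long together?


Rate of A = 1/39 per day
Rate of B = 1/30 per day
Combined rate = 1/39 + 1/30 = 69/1170 ≈ 0.0590 per day
Days = 1 / combined rate = 1170/69
≈ 16.96 days

16.96 days


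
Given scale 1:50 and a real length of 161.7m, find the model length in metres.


Model size = real / scale
= 161.7 / 50
= 3.2340 m

3.2340 m


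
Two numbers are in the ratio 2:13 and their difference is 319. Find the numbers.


Let A = 2k, B = 13k.
13k - 2k = 319
11k = 319 → k = 319/11 = 29
A = 2×29 = 58, B = 13×29 = 377
= A = 58, B = 377

A = 58, B = 377


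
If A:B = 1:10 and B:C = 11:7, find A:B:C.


Match B: multiply A:B by 11 → 11:110
Multiply B:C by 10 → 110:70
Combined: 11:110:70
GCD = 1
= 11:110:70

11:110:70


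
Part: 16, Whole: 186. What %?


Percentage = (part / whole) × 100
= (16 / 186) × 100
≈ 8.60%

8.60%


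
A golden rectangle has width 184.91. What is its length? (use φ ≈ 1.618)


φ = (1 + √5) / 2 ≈ 1.618
Length = width × φ = 184.91 × 1.618 = 299.18438
≈ 299.18

299.18


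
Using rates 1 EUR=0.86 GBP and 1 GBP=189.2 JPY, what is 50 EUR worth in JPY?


Step 1: 50 EUR × 0.86 = 43.00 GBP
Step 2: 43.00 GBP × 189.2 = 8135.60 JPY
Implied rate EUR→JPY = 0.86 × 189.2 = 162.7120
= 8135.60 JPY

8135.60 JPY


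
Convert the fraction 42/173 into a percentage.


Percentage = (part / whole) × 100
= (42 / 173) × 100
≈ 24.28%

24.28%


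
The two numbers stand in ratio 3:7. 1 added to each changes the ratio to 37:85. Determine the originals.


Let A = 3k, B = 7k.
(3k + 1) / (7k + 1) = 37/85
Cross-multiply: 85(3k + 1) = 37(7k + 1)
255k + 85 = 259k + 37
255k - 259k = 37 - 85
-4k = -48
k = -48/-4 = 12
A = 3×12 = 36, B = 7×12 = 84
= A = 36, B = 84

A = 36, B = 84


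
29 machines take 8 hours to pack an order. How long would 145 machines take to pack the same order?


Inverse proportion: x × y = constant
k = 29 × 8 = 232
y₂ = k / 145 = 232 / 145
= 1.60

1.60


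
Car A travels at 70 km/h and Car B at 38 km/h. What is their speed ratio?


Ratio = 70:38
GCD = 2
Simplified = 35:19
Time ratio (same distance) = 19:35
Speed ratio = 35:19

35:19


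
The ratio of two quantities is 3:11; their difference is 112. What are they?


Let A = 3k, B = 11k.
11k - 3k = 112
8k = 112 → k = 112/8 = 14
A = 3×14 = 42, B = 11×14 = 154
= A = 42, B = 154

A = 42, B = 154


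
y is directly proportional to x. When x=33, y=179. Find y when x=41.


Direct proportion: y/x = constant
k = 179/33 ≈ 5.4242
y₂ = k × 41 = 179 × 41 / 33 = 7339/33
≈ 222.39

222.39


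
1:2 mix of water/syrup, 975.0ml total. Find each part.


Total parts = 1 + 2 = 3
water: 975.0 × 1/3 = 325.0ml
syrup: 975.0 × 2/3 = 650.0ml
= 325.0ml and 650.0ml

325.0ml and 650.0ml


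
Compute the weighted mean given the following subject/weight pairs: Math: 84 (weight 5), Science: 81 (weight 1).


Numerator = 84×5 + 81×1
= 420 + 81
= 501
Total weight = 6
Weighted avg = 501/6
= 83.50

83.50


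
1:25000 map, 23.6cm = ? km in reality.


Real distance = map distance × scale
= 23.6cm × 25000
= 590000 cm = 5900.0 m
= 5.900 km

5.900 km


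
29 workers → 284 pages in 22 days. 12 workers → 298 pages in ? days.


Days ∝ work / workers, so d₂ = d₁ × (m₁/m₂) × (w₂/w₁)
Workers factor (inverse): 29/12 ≈ 2.4167
Work factor (direct): 298/284 ≈ 1.0493
d₂ = 22 × 29/12 × 298/284 = (22 × 29 × 298) / (12 × 284) = 190124/3408
≈ 55.79 days

55.79 days


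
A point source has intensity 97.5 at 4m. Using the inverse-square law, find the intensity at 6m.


I₁d₁² = I₂d₂²
I₂ = I₁ × (d₁/d₂)²
= 97.5 × (4/6)²
= 97.5 × 16/36
= 1560/36
≈ 43.3333

43.3333


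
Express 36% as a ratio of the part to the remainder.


36% means 36 parts out of 100; remainder = 64
Part : remainder = 36:64
GCD = 4
= 9:16

9:16


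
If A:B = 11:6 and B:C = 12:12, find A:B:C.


Match B: multiply A:B by 12 → 132:72
Multiply B:C by 6 → 72:72
Combined: 132:72:72
GCD = 12
= 11:6:6

11:6:6


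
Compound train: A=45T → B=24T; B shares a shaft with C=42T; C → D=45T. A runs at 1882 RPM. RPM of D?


Stage 1: RPM_B = RPM_A × t_A/t_B = 1882 × 45/24 = 84690/24 = 3528.75
B and C share a shaft → RPM_C = RPM_B
Stage 2: RPM_D = RPM_C × t_C/t_D = RPM_A × (t_A×t_C)/(t_B×t_D)
Overall ratio = (45×42)/(24×45) = 1890/1080
RPM_D = 1882 × 1890/1080 = 3556980/1080
= 3293.50 RPM

3293.50 RPM


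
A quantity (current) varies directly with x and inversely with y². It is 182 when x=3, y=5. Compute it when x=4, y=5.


z = k·x/y²
Solve for k using the known point: k = z·y²/x = 182×25/3 = 4550/3 ≈ 1516.6667
Now evaluate at x=4, y=5:
z = k × 4 / 25 = (4550 × 4) / (3 × 25) = 18200/75
≈ 242.6667

242.6667


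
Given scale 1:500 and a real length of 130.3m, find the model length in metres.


Model size = real / scale
= 130.3 / 500
= 0.2606 m

0.2606 m


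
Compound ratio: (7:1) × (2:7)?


Compound ratio = (7×2) : (1×7)
= 14:7
GCD = 7
= 2:1

2:1


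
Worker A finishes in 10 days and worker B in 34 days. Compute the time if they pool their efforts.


Rate of A = 1/10 per day
Rate of B = 1/34 per day
Combined rate = 1/10 + 1/34 = 44/340 ≈ 0.1294 per day
Days = 1 / combined rate = 340/44
≈ 7.73 days

7.73 days


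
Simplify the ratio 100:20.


GCD(100, 20) = 20
100/20 : 20/20
= 5:1

5:1


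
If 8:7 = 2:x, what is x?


Cross multiply: 8 × x = 7 × 2
8x = 14
x = 14 / 8
= 1.75

1.75


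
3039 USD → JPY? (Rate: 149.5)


Amount × rate = 3039 × 149.5
= 454330.50 JPY

454330.50 JPY


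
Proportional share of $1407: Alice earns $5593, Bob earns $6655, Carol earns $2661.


Total income = 5593 + 6655 + 2661 = $14909
Alice: $1407 × 5593/14909 = $527.83
Bob: $1407 × 6655/14909 = $628.05
Carol: $1407 × 2661/14909 = $251.13
= Alice: $527.83, Bob: $628.05, Carol: $251.13

Alice: $527.83, Bob: $628.05, Carol: $251.13


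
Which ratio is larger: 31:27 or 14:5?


31/27 = 1.1481
14/5 = 2.8000
1.1481 < 2.8000, so 31:27 is less
= 14:5

14:5


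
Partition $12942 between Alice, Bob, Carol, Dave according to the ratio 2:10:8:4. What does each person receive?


Total parts = 2 + 10 + 8 + 4 = 24
Alice: 12942 × 2/24 = 1078.50
Bob: 12942 × 10/24 = 5392.50
Carol: 12942 × 8/24 = 4314.00
Dave: 12942 × 4/24 = 2157.00
= Alice: $1078.50, Bob: $5392.50, Carol: $4314.00, Dave: $2157.00

Alice: $1078.50, Bob: $5392.50, Carol: $4314.00, Dave: $2157.00


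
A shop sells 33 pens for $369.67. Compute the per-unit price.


Unit rate = total / quantity
= 369.67 / 33
= $11.20 per unit

$11.20 per unit


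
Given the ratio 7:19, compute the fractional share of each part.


Total parts = 7 + 19 = 26
First part: 7/26 = 7/26
Second part: 19/26 = 19/26
= 7/26 and 19/26

7/26 and 19/26


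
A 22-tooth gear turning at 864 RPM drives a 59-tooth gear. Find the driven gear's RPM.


Gear ratio = 22:59 = 22:59
RPM_B = RPM_A × (teeth_A / teeth_B)
= 864 × (22/59)
= 322.2 RPM

322.2 RPM


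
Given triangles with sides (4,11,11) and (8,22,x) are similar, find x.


Scale factor = 8/4 = 2
Missing side = 11 × 2
= 22.0

22.0


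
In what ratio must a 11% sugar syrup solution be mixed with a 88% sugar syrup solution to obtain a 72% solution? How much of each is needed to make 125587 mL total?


Let x parts of 11% mix with y parts of 88%.
11x + 88y = 72(x + y)
11x + 88y = 72x + 72y
x(11 - 72) = y(72 - 88)
x/y = (88 - 72)/(72 - 11) = 16/61
Simplify: 16:61
Total parts = 77; one part = 125587/77 = 1631.00 mL
11% solution: 16×1631.00 = 26096.00 mL
88% solution: 61×1631.00 = 99491.00 mL
= ratio 16:61; 26096.00 mL and 99491.00 mL

ratio 16:61; 26096.00 mL and 99491.00 mL


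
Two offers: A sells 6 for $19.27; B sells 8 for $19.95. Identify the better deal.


Deal A: $19.27/6 = $3.2117/unit
Deal B: $19.95/8 = $2.4938/unit
B is cheaper per unit
= Deal B

Deal B


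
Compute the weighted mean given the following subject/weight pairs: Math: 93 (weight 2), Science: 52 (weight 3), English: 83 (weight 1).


Numerator = 93×2 + 52×3 + 83×1
= 186 + 156 + 83
= 425
Total weight = 6
Weighted avg = 425/6
= 70.83

70.83


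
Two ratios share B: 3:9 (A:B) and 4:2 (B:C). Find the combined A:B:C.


Match B: multiply A:B by 4 → 12:36
Multiply B:C by 9 → 36:18
Combined: 12:36:18
GCD = 6
= 2:6:3

2:6:3


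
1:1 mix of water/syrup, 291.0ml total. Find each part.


Total parts = 1 + 1 = 2
water: 291.0 × 1/2 = 145.5ml
syrup: 291.0 × 1/2 = 145.5ml
= 145.5ml and 145.5ml

145.5ml and 145.5ml


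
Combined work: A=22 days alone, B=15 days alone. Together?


Rate of A = 1/22 per day
Rate of B = 1/15 per day
Combined rate = 1/22 + 1/15 = 37/330 ≈ 0.1121 per day
Days = 1 / combined rate = 330/37
≈ 8.92 days

8.92 days


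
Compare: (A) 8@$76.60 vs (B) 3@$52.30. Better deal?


Deal A: $76.60/8 = $9.5750/unit
Deal B: $52.30/3 = $17.4333/unit
A is cheaper per unit
= Deal A

Deal A


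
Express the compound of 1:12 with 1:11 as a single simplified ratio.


Compound ratio = (1×1) : (12×11)
= 1:132
GCD = 1
= 1:132

1:132


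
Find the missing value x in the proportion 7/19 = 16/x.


Cross multiply: 7 × x = 19 × 16
7x = 304
x = 304 / 7
= 43.43

43.43


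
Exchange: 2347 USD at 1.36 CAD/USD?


Amount × rate = 2347 × 1.36
= 3191.92 CAD

3191.92 CAD


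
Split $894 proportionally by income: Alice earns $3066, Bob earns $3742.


Total income = 3066 + 3742 = $6808
Alice: $894 × 3066/6808 = $402.62
Bob: $894 × 3742/6808 = $491.38
= Alice: $402.62, Bob: $491.38

Alice: $402.62, Bob: $491.38


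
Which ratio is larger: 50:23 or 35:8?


50/23 = 2.1739
35/8 = 4.3750
2.1739 < 4.3750, so 50:23 is less
= 35:8

35:8


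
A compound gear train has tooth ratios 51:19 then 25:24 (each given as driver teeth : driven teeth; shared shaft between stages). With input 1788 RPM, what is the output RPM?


Stage 1: RPM_B = RPM_A × t_A/t_B = 1788 × 51/19 = 91188/19 ≈ 4799.37
B and C share a shaft → RPM_C = RPM_B
Stage 2: RPM_D = RPM_C × t_C/t_D = RPM_A × (t_A×t_C)/(t_B×t_D)
Overall ratio = (51×25)/(19×24) = 1275/456
RPM_D = 1788 × 1275/456 = 2279700/456
≈ 4999.34 RPM

4999.34 RPM


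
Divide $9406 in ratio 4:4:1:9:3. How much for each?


Total parts = 4 + 4 + 1 + 9 + 3 = 21
Part 1: 9406 × 4/21 = 1791.62
Part 2: 9406 × 4/21 = 1791.62
Part 3: 9406 × 1/21 = 447.90
Part 4: 9406 × 9/21 = 4031.14
Part 5: 9406 × 3/21 = 1343.71
= Part 1: $1791.62, Part 2: $1791.62, Part 3: $447.90, Part 4: $4031.14, Part 5: $1343.71

Part 1: $1791.62, Part 2: $1791.62, Part 3: $447.90, Part 4: $4031.14, Part 5: $1343.71


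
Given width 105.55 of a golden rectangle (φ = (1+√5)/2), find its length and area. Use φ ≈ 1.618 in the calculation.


φ = (1 + √5) / 2 ≈ 1.618
Length = width × φ = 105.55 × 1.618 = 170.7799
≈ 170.78
Area = width × length = 105.55 × 170.7799 = 18025.818445 ≈ 18025.82
= Length: 170.78, Area: 18025.82

Length: 170.78, Area: 18025.82


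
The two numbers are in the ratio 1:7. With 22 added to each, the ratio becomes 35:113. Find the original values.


Let A = 1k, B = 7k.
(1k + 22) / (7k + 22) = 35/113
Cross-multiply: 113(1k + 22) = 35(7k + 22)
113k + 2486 = 245k + 770
113k - 245k = 770 - 2486
-132k = -1716
k = -1716/-132 = 13
A = 1×13 = 13, B = 7×13 = 91
= A = 13, B = 91

A = 13, B = 91


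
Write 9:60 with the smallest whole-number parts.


GCD(9, 60) = 3
9/3 : 60/3
= 3:20

3:20


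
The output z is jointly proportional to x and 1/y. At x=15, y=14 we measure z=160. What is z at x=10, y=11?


z = k·x/y
Solve for k using the known point: k = z·y/x = 160×14/15 = 2240/15 ≈ 149.3333
Now evaluate at x=10, y=11:
z = k × 10 / 11 = (2240 × 10) / (15 × 11) = 22400/165
≈ 135.7576

135.7576


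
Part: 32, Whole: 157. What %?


Percentage = (part / whole) × 100
= (32 / 157) × 100
≈ 20.38%

20.38%


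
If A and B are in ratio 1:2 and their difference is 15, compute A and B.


Let A = 1k, B = 2k.
2k - 1k = 15
1k = 15 → k = 15/1 = 15
A = 1×15 = 15, B = 2×15 = 30
= A = 15, B = 30

A = 15, B = 30


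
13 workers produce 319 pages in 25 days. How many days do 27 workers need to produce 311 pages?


Days ∝ work / workers, so d₂ = d₁ × (m₁/m₂) × (w₂/w₁)
Workers factor (inverse): 13/27 ≈ 0.4815
Work factor (direct): 311/319 ≈ 0.9749
d₂ = 25 × 13/27 × 311/319 = (25 × 13 × 311) / (27 × 319) = 101075/8613
≈ 11.74 days

11.74 days


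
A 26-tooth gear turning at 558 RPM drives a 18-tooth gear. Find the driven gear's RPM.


Gear ratio = 26:18 = 13:9
RPM_B = RPM_A × (teeth_A / teeth_B)
= 558 × (26/18)
= 806.0 RPM

806.0 RPM


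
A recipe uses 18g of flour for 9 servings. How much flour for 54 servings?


Direct proportion: y/x = constant
k = 18/9 = 2.0000
y₂ = k × 54 = 18 × 54 / 9 = 972/9
= 108.00

108.00


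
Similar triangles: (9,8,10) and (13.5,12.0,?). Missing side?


Scale factor = 13.5/9 = 1.5
Missing side = 10 × 1.5
= 15.0

15.0


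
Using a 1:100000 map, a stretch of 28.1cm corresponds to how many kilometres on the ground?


Real distance = map distance × scale
= 28.1cm × 100000
= 2810000 cm = 28100.0 m
= 28.100 km

28.100 km


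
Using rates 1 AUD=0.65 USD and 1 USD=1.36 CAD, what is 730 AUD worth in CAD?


Step 1: 730 AUD × 0.65 = 474.50 USD
Step 2: 474.50 USD × 1.36 = 645.32 CAD
Implied rate AUD→CAD = 0.65 × 1.36 = 0.8840
= 645.32 CAD

645.32 CAD


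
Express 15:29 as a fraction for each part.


Total parts = 15 + 29 = 44
First part: 15/44 = 15/44
Second part: 29/44 = 29/44
= 15/44 and 29/44

15/44 and 29/44


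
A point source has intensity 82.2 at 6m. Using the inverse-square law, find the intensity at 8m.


I₁d₁² = I₂d₂²
I₂ = I₁ × (d₁/d₂)²
= 82.2 × (6/8)²
= 82.2 × 36/64
= 2959.2/64
= 46.2375

46.2375


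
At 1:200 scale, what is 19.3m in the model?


Model size = real / scale
= 19.3 / 200
= 0.0965 m

0.0965 m


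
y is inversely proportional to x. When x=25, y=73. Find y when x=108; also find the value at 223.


Inverse proportion: x × y = constant
k = 25 × 73 = 1825
At x=108: k/108 = 16.90
At x=223: k/223 = 8.18
= 16.90 and 8.18

16.90 and 8.18


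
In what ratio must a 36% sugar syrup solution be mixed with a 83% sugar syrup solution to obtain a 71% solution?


Let x parts of 36% mix with y parts of 83%.
36x + 83y = 71(x + y)
36x + 83y = 71x + 71y
x(36 - 71) = y(71 - 83)
x/y = (83 - 71)/(71 - 36) = 12/35
Simplify: 12:35
= 12:35

12:35


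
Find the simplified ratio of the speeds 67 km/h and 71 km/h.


Ratio = 67:71
GCD = 1
Simplified = 67:71
Time ratio (same distance) = 71:67
Speed ratio = 67:71

67:71


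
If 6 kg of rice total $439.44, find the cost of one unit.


Unit rate = total / quantity
= 439.44 / 6
= $73.24 per unit

$73.24 per unit


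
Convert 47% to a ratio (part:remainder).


47% means 47 parts out of 100; remainder = 53
Part : remainder = 47:53
GCD = 1
= 47:53

47:53


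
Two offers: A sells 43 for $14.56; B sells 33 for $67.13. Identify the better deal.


Deal A: $14.56/43 = $0.3386/unit
Deal B: $67.13/33 = $2.0342/unit
A is cheaper per unit
= Deal A

Deal A


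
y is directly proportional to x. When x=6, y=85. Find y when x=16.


Direct proportion: y/x = constant
k = 85/6 ≈ 14.1667
y₂ = k × 16 = 85 × 16 / 6 = 1360/6
≈ 226.67

226.67


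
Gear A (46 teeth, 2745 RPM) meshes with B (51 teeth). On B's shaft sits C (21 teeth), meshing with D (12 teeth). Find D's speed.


Stage 1: RPM_B = RPM_A × t_A/t_B = 2745 × 46/51 = 126270/51 ≈ 2475.88
B and C share a shaft → RPM_C = RPM_B
Stage 2: RPM_D = RPM_C × t_C/t_D = RPM_A × (t_A×t_C)/(t_B×t_D)
Overall ratio = (46×21)/(51×12) = 966/612
RPM_D = 2745 × 966/612 = 2651670/612
≈ 4332.79 RPM

4332.79 RPM


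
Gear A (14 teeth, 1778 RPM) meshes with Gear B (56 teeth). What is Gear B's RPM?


Gear ratio = 14:56 = 1:4
RPM_B = RPM_A × (teeth_A / teeth_B)
= 1778 × (14/56)
= 444.5 RPM

444.5 RPM


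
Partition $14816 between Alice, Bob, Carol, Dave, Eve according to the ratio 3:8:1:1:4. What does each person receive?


Total parts = 3 + 8 + 1 + 1 + 4 = 17
Alice: 14816 × 3/17 = 2614.59
Bob: 14816 × 8/17 = 6972.24
Carol: 14816 × 1/17 = 871.53
Dave: 14816 × 1/17 = 871.53
Eve: 14816 × 4/17 = 3486.12
= Alice: $2614.59, Bob: $6972.24, Carol: $871.53, Dave: $871.53, Eve: $3486.12

Alice: $2614.59, Bob: $6972.24, Carol: $871.53, Dave: $871.53, Eve: $3486.12


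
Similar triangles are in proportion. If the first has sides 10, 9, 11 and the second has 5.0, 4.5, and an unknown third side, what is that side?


Scale factor = 5.0/10 = 0.5
Missing side = 11 × 0.5
= 5.5

5.5


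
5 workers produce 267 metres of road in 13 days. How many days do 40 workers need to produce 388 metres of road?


Days ∝ work / workers, so d₂ = d₁ × (m₁/m₂) × (w₂/w₁)
Workers factor (inverse): 5/40 = 0.1250
Work factor (direct): 388/267 ≈ 1.4532
d₂ = 13 × 5/40 × 388/267 = (13 × 5 × 388) / (40 × 267) = 25220/10680
≈ 2.36 days

2.36 days


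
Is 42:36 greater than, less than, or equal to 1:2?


42/36 = 1.1667
1/2 = 0.5000
1.1667 > 0.5000, so 42:36 is greater
= greater than

greater than


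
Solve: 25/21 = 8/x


Cross multiply: 25 × x = 21 × 8
25x = 168
x = 168 / 25
= 6.72

6.72


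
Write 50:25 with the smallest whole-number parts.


GCD(50, 25) = 25
50/25 : 25/25
= 2:1

2:1


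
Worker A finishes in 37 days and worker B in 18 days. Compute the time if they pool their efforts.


Rate of A = 1/37 per day
Rate of B = 1/18 per day
Combined rate = 1/37 + 1/18 = 55/666 ≈ 0.0826 per day
Days = 1 / combined rate = 666/55
≈ 12.11 days

12.11 days


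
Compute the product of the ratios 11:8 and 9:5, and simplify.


Compound ratio = (11×9) : (8×5)
= 99:40
GCD = 1
= 99:40

99:40


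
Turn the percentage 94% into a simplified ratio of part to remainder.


94% means 94 parts out of 100; remainder = 6
Part : remainder = 94:6
GCD = 2
= 47:3

47:3


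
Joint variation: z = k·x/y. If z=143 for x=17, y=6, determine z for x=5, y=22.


z = k·x/y
Solve for k using the known point: k = z·y/x = 143×6/17 = 858/17 ≈ 50.4706
Now evaluate at x=5, y=22:
z = k × 5 / 22 = (858 × 5) / (17 × 22) = 4290/374
≈ 11.4706

11.4706


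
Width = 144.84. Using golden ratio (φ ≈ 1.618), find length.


φ = (1 + √5) / 2 ≈ 1.618
Length = width × φ = 144.84 × 1.618 = 234.35112
≈ 234.35

234.35


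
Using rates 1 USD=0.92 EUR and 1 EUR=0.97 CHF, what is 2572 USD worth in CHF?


Step 1: 2572 USD × 0.92 = 2366.24 EUR
Step 2: 2366.24 EUR × 0.97 = 2295.25 CHF
Implied rate USD→CHF = 0.92 × 0.97 = 0.8924
= 2295.25 CHF

2295.25 CHF


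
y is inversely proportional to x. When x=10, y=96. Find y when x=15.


Inverse proportion: x × y = constant
k = 10 × 96 = 960
y₂ = k / 15 = 960 / 15
= 64.00

64.00


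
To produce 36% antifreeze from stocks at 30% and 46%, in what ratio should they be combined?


Let x parts of 30% mix with y parts of 46%.
30x + 46y = 36(x + y)
30x + 46y = 36x + 36y
x(30 - 36) = y(36 - 46)
x/y = (46 - 36)/(36 - 30) = 10/6
Simplify: 5:3
= 5:3

5:3


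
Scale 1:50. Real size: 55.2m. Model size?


Model size = real / scale
= 55.2 / 50
= 1.1040 m

1.1040 m


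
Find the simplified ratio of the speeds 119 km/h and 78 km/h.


Ratio = 119:78
GCD = 1
Simplified = 119:78
Time ratio (same distance) = 78:119
Speed ratio = 119:78

119:78


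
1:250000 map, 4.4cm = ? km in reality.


Real distance = map distance × scale
= 4.4cm × 250000
= 1100000 cm = 11000.0 m
= 11.000 km

11.000 km


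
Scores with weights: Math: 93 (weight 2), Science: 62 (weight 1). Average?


Numerator = 93×2 + 62×1
= 186 + 62
= 248
Total weight = 3
Weighted avg = 248/3
= 82.67

82.67


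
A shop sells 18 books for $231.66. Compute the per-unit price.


Unit rate = total / quantity
= 231.66 / 18
= $12.87 per unit

$12.87 per unit


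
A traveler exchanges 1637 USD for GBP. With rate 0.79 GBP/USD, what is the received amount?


Amount × rate = 1637 × 0.79
= 1293.23 GBP

1293.23 GBP


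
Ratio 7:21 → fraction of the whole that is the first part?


Total parts = 7 + 21 = 28
First part: 7/28 = 1/4
= 1/4

1/4


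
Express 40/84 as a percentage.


Percentage = (part / whole) × 100
= (40 / 84) × 100
≈ 47.62%

47.62%


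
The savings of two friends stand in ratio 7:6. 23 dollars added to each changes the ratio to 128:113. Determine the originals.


Let A = 7k, B = 6k.
(7k + 23) / (6k + 23) = 128/113
Cross-multiply: 113(7k + 23) = 128(6k + 23)
791k + 2599 = 768k + 2944
791k - 768k = 2944 - 2599
23k = 345
k = 345/23 = 15
A = 7×15 = 105, B = 6×15 = 90
= A = 105, B = 90

A = 105, B = 90


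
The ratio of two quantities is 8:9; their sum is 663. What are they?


Let A = 8k, B = 9k.
8k + 9k = 663
17k = 663 → k = 663/17 = 39
A = 8×39 = 312, B = 9×39 = 351
= A = 312, B = 351

A = 312, B = 351


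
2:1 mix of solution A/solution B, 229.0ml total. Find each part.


Total parts = 2 + 1 = 3
solution A: 229.0 × 2/3 = 152.7ml
solution B: 229.0 × 1/3 = 76.3ml
= 152.7ml and 76.3ml

152.7ml and 76.3ml


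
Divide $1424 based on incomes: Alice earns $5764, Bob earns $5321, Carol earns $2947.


Total income = 5764 + 5321 + 2947 = $14032
Alice: $1424 × 5764/14032 = $584.94
Bob: $1424 × 5321/14032 = $539.99
Carol: $1424 × 2947/14032 = $299.07
= Alice: $584.94, Bob: $539.99, Carol: $299.07

Alice: $584.94, Bob: $539.99, Carol: $299.07


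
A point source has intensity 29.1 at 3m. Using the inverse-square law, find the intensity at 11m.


I₁d₁² = I₂d₂²
I₂ = I₁ × (d₁/d₂)²
= 29.1 × (3/11)²
= 29.1 × 9/121
= 261.9/121
≈ 2.1645

2.1645


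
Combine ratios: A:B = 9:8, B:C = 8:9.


Match B: multiply A:B by 8 → 72:64
Multiply B:C by 8 → 64:72
Combined: 72:64:72
GCD = 8
= 9:8:9

9:8:9


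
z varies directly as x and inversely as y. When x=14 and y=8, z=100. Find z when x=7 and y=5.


z = k·x/y
Solve for k using the known point: k = z·y/x = 100×8/14 = 800/14 ≈ 57.1429
Now evaluate at x=7, y=5:
z = k × 7 / 5 = (800 × 7) / (14 × 5) = 5600/70
= 80.0000

80.0000


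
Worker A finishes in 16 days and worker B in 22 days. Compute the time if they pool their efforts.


Rate of A = 1/16 per day
Rate of B = 1/22 per day
Combined rate = 1/16 + 1/22 = 38/352 ≈ 0.1080 per day
Days = 1 / combined rate = 352/38
≈ 9.26 days

9.26 days


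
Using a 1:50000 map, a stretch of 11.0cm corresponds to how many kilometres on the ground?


Real distance = map distance × scale
= 11.0cm × 50000
= 550000 cm = 5500.0 m
= 5.500 km

5.500 km


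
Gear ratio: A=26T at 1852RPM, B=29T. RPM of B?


Gear ratio = 26:29 = 26:29
RPM_B = RPM_A × (teeth_A / teeth_B)
= 1852 × (26/29)
= 1660.4 RPM

1660.4 RPM


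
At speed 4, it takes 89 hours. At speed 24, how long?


Inverse proportion: x × y = constant
k = 4 × 89 = 356
y₂ = k / 24 = 356 / 24
= 14.83

14.83


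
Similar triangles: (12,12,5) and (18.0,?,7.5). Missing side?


Scale factor = 18.0/12 = 1.5
Missing side = 12 × 1.5
= 18.0

18.0


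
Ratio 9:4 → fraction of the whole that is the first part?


Total parts = 9 + 4 = 13
First part: 9/13 = 9/13
= 9/13

9/13


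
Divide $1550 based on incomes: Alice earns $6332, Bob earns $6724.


Total income = 6332 + 6724 = $13056
Alice: $1550 × 6332/13056 = $751.73
Bob: $1550 × 6724/13056 = $798.27
= Alice: $751.73, Bob: $798.27

Alice: $751.73, Bob: $798.27


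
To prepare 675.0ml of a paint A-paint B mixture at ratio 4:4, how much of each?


Total parts = 4 + 4 = 8
paint A: 675.0 × 4/8 = 337.5ml
paint B: 675.0 × 4/8 = 337.5ml
= 337.5ml and 337.5ml

337.5ml and 337.5ml


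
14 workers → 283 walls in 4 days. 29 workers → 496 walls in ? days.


Days ∝ work / workers, so d₂ = d₁ × (m₁/m₂) × (w₂/w₁)
Workers factor (inverse): 14/29 ≈ 0.4828
Work factor (direct): 496/283 ≈ 1.7527
d₂ = 4 × 14/29 × 496/283 = (4 × 14 × 496) / (29 × 283) = 27776/8207
≈ 3.38 days

3.38 days


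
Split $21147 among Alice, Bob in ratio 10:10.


Total parts = 10 + 10 = 20
Alice: 21147 × 10/20 = 10573.50
Bob: 21147 × 10/20 = 10573.50
= Alice: $10573.50, Bob: $10573.50

Alice: $10573.50, Bob: $10573.50


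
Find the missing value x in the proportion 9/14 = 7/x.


Cross multiply: 9 × x = 14 × 7
9x = 98
x = 98 / 9
= 10.89

10.89


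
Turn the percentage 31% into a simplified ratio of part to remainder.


31% means 31 parts out of 100; remainder = 69
Part : remainder = 31:69
GCD = 1
= 31:69

31:69


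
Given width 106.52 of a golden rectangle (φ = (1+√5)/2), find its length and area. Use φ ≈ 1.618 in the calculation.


φ = (1 + √5) / 2 ≈ 1.618
Length = width × φ = 106.52 × 1.618 = 172.34936
≈ 172.35
Area = width × length = 106.52 × 172.34936 = 18358.6538272 ≈ 18358.65
= Length: 172.35, Area: 18358.65

Length: 172.35, Area: 18358.65


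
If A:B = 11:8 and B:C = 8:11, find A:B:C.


Match B: multiply A:B by 8 → 88:64
Multiply B:C by 8 → 64:88
Combined: 88:64:88
GCD = 8
= 11:8:11

11:8:11


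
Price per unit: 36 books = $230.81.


Unit rate = total / quantity
= 230.81 / 36
= $6.41 per unit

$6.41 per unit


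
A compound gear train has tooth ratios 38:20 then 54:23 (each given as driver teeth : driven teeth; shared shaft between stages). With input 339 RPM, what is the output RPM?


Stage 1: RPM_B = RPM_A × t_A/t_B = 339 × 38/20 = 12882/20 = 644.10
B and C share a shaft → RPM_C = RPM_B
Stage 2: RPM_D = RPM_C × t_C/t_D = RPM_A × (t_A×t_C)/(t_B×t_D)
Overall ratio = (38×54)/(20×23) = 2052/460
RPM_D = 339 × 2052/460 = 695628/460
≈ 1512.23 RPM

1512.23 RPM


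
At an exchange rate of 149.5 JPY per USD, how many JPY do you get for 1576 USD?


Amount × rate = 1576 × 149.5
= 235612.00 JPY

235612.00 JPY


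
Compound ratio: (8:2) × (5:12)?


Compound ratio = (8×5) : (2×12)
= 40:24
GCD = 8
= 5:3

5:3


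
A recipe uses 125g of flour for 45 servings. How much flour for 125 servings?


Direct proportion: y/x = constant
k = 125/45 ≈ 2.7778
y₂ = k × 125 = 125 × 125 / 45 = 15625/45
≈ 347.22

347.22


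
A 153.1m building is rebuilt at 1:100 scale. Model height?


Model size = real / scale
= 153.1 / 100
= 1.5310 m

1.5310 m


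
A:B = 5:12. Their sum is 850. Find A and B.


Let A = 5k, B = 12k.
5k + 12k = 850
17k = 850 → k = 850/17 = 50
A = 5×50 = 250, B = 12×50 = 600
= A = 250, B = 600

A = 250, B = 600


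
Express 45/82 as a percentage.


Percentage = (part / whole) × 100
= (45 / 82) × 100
≈ 54.88%

54.88%


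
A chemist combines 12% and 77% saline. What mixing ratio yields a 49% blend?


Let x parts of 12% mix with y parts of 77%.
12x + 77y = 49(x + y)
12x + 77y = 49x + 49y
x(12 - 49) = y(49 - 77)
x/y = (77 - 49)/(49 - 12) = 28/37
Simplify: 28:37
= 28:37

28:37


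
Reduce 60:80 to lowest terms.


GCD(60, 80) = 20
60/20 : 80/20
= 3:4

3:4


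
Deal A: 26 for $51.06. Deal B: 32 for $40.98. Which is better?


Deal A: $51.06/26 = $1.9638/unit
Deal B: $40.98/32 = $1.2806/unit
B is cheaper per unit
= Deal B

Deal B


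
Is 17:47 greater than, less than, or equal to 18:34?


17/47 = 0.3617
18/34 = 0.5294
0.3617 < 0.5294, so 17:47 is less
= less than

less than


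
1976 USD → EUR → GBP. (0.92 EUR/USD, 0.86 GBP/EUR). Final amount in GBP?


Step 1: 1976 USD × 0.92 = 1817.92 EUR
Step 2: 1817.92 EUR × 0.86 = 1563.41 GBP
Implied rate USD→GBP = 0.92 × 0.86 = 0.7912
= 1563.41 GBP

1563.41 GBP


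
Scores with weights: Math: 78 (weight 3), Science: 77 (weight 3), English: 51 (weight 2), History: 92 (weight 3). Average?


Numerator = 78×3 + 77×3 + 51×2 + 92×3
= 234 + 231 + 102 + 276
= 843
Total weight = 11
Weighted avg = 843/11
= 76.64

76.64


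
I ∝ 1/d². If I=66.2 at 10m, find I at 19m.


I₁d₁² = I₂d₂²
I₂ = I₁ × (d₁/d₂)²
= 66.2 × (10/19)²
= 66.2 × 100/361
= 6620/361
≈ 18.3380

18.3380


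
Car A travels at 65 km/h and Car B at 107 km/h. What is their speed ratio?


Ratio = 65:107
GCD = 1
Simplified = 65:107
Time ratio (same distance) = 107:65
Speed ratio = 65:107

65:107


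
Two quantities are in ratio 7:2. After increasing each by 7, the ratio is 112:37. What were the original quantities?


Let A = 7k, B = 2k.
(7k + 7) / (2k + 7) = 112/37
Cross-multiply: 37(7k + 7) = 112(2k + 7)
259k + 259 = 224k + 784
259k - 224k = 784 - 259
35k = 525
k = 525/35 = 15
A = 7×15 = 105, B = 2×15 = 30
= A = 105, B = 30

A = 105, B = 30


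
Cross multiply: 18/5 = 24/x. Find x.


Cross multiply: 18 × x = 5 × 24
18x = 120
x = 120 / 18
= 6.67

6.67


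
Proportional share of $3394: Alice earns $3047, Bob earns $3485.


Total income = 3047 + 3485 = $6532
Alice: $3394 × 3047/6532 = $1583.21
Bob: $3394 × 3485/6532 = $1810.79
= Alice: $1583.21, Bob: $1810.79

Alice: $1583.21, Bob: $1810.79


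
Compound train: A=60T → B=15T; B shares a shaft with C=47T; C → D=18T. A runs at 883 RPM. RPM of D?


Stage 1: RPM_B = RPM_A × t_A/t_B = 883 × 60/15 = 52980/15 = 3532.00
B and C share a shaft → RPM_C = RPM_B
Stage 2: RPM_D = RPM_C × t_C/t_D = RPM_A × (t_A×t_C)/(t_B×t_D)
Overall ratio = (60×47)/(15×18) = 2820/270
RPM_D = 883 × 2820/270 = 2490060/270
≈ 9222.44 RPM

9222.44 RPM


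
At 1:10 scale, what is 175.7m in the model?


Model size = real / scale
= 175.7 / 10
= 17.5700 m

17.5700 m


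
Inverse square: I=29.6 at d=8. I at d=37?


I₁d₁² = I₂d₂²
I₂ = I₁ × (d₁/d₂)²
= 29.6 × (8/37)²
= 29.6 × 64/1369
= 1894.4/1369
≈ 1.3838

1.3838


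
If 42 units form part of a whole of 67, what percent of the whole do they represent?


Percentage = (part / whole) × 100
= (42 / 67) × 100
≈ 62.69%

62.69%


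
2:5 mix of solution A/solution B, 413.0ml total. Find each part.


Total parts = 2 + 5 = 7
solution A: 413.0 × 2/7 = 118.0ml
solution B: 413.0 × 5/7 = 295.0ml
= 118.0ml and 295.0ml

118.0ml and 295.0ml


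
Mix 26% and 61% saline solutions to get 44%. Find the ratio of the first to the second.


Let x parts of 26% mix with y parts of 61%.
26x + 61y = 44(x + y)
26x + 61y = 44x + 44y
x(26 - 44) = y(44 - 61)
x/y = (61 - 44)/(44 - 26) = 17/18
Simplify: 17:18
= 17:18

17:18


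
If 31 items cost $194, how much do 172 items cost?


Direct proportion: y/x = constant
k = 194/31 ≈ 6.2581
y₂ = k × 172 = 194 × 172 / 31 = 33368/31
≈ 1076.39

1076.39


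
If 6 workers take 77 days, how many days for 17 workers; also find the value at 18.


Inverse proportion: x × y = constant
k = 6 × 77 = 462
At x=17: k/17 = 27.18
At x=18: k/18 = 25.67
= 27.18 and 25.67

27.18 and 25.67
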